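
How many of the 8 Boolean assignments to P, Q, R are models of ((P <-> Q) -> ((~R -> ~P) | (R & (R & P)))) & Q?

3

Initial set: {(((P <-> Q) -> ((~R -> ~P) | (R & (R & P)))) & Q)}.
(((P <-> Q) -> ((~R -> ~P) | (R & (R & P)))) & Q): α-rule — add ((P <-> Q) -> ((~R -> ~P) | (R & (R & P)))), Q.
((P <-> Q) -> ((~R -> ~P) | (R & (R & P)))): β-rule — branch into ~(P <-> Q)  //  ((~R -> ~P) | (R & (R & P))).
  branch 1 (add ~(P <-> Q)):
    ~(P <-> Q): β-rule — branch into P, ~Q  //  ~P, Q.
      branch 1.1 (add P, ~Q):
        × closes — contains both Q and ~Q.
      branch 1.2 (add ~P, Q):
        ○ open, literals {P=false, Q=true}.
  branch 2 (add ((~R -> ~P) | (R & (R & P)))):
    ((~R -> ~P) | (R & (R & P))): β-rule — branch into (~R -> ~P)  //  (R & (R & P)).
      branch 2.1 (add (~R -> ~P)):
        (~R -> ~P): β-rule — branch into ~~R  //  ~P.
          branch 2.1.1 (add ~~R):
            ○ open, literals {Q=true, R=true}.
          branch 2.1.2 (add ~P):
            ○ open, literals {P=false, Q=true}.
      branch 2.2 (add (R & (R & P))):
        (R & (R & P)): α-rule — add R, (R & P).
        (R & P): α-rule — add R, P.
        ○ open, literals {P=true, Q=true, R=true}.
1 branch closed, 4 open.
Each open branch fixes some atoms; the unmentioned ones are free. Counting distinct full assignments: branch {P=false, Q=true} (R) contributes 2 new; branch {Q=true, R=true} (P) contributes 1 new; branch {P=false, Q=true} (R) contributes 0 new; branch {P=true, Q=true, R=true} (none free) contributes 0 new. Total: 3.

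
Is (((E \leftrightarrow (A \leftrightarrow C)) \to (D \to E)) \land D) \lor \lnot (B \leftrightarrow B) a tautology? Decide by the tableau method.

Not valid

Assume the negation and expand:
Initial set: {\lnot ((((E \leftrightarrow (A \leftrightarrow C)) \to (D \to E)) \land D) \lor \lnot (B \leftrightarrow B))}.
\lnot ((((E \leftrightarrow (A \leftrightarrow C)) \to (D \to E)) \land D) \lor \lnot (B \leftrightarrow B)): α-rule — add \lnot (((E \leftrightarrow (A \leftrightarrow C)) \to (D \to E)) \land D), \lnot \lnot (B \leftrightarrow B).
\lnot (((E \leftrightarrow (A \leftrightarrow C)) \to (D \to E)) \land D): β-rule — branch into \lnot ((E \leftrightarrow (A \leftrightarrow C)) \to (D \to E))  //  \lnot D.
  branch 1 (add \lnot ((E \leftrightarrow (A \leftrightarrow C)) \to (D \to E))):
    \lnot ((E \leftrightarrow (A \leftrightarrow C)) \to (D \to E)): α-rule — add (E \leftrightarrow (A \leftrightarrow C)), \lnot (D \to E).
    \lnot (D \to E): α-rule — add D, \lnot E.
    \lnot \lnot (B \leftrightarrow B): β-rule — branch into B, B  //  \lnot B, \lnot B.
      branch 1.1 (add B, B):
        (E \leftrightarrow (A \leftrightarrow C)): β-rule — branch into E, (A \leftrightarrow C)  //  \lnot E, \lnot (A \leftrightarrow C).
          branch 1.1.1 (add E, (A \leftrightarrow C)):
            × closes — contains both E and \lnot E.
          branch 1.1.2 (add \lnot E, \lnot (A \leftrightarrow C)):
            \lnot (A \leftrightarrow C): β-rule — branch into A, \lnot C  //  \lnot A, C.
              branch 1.1.2.1 (add A, \lnot C):
                ○ open, literals {A=true, B=true, C=false, D=true, E=false}.
              branch 1.1.2.2 (add \lnot A, C):
                ○ open, literals {A=false, B=true, C=true, D=true, E=false}.
      branch 1.2 (add \lnot B, \lnot B):
        (E \leftrightarrow (A \leftrightarrow C)): β-rule — branch into E, (A \leftrightarrow C)  //  \lnot E, \lnot (A \leftrightarrow C).
          branch 1.2.1 (add E, (A \leftrightarrow C)):
            × closes — contains both E and \lnot E.
          branch 1.2.2 (add \lnot E, \lnot (A \leftrightarrow C)):
            \lnot (A \leftrightarrow C): β-rule — branch into A, \lnot C  //  \lnot A, C.
              branch 1.2.2.1 (add A, \lnot C):
                ○ open, literals {A=true, B=false, C=false, D=true, E=false}.
              branch 1.2.2.2 (add \lnot A, C):
                ○ open, literals {A=false, B=false, C=true, D=true, E=false}.
  branch 2 (add \lnot D):
    \lnot \lnot (B \leftrightarrow B): β-rule — branch into B, B  //  \lnot B, \lnot B.
      branch 2.1 (add B, B):
        ○ open, literals {B=true, D=false}.
      branch 2.2 (add \lnot B, \lnot B):
        ○ open, literals {B=false, D=false}.
2 branches closed, 6 open.
An open branch gives a countermodel: A=true, B=true, C=false, D=true, E=false (unmentioned atoms arbitrary); under it the original formula is false.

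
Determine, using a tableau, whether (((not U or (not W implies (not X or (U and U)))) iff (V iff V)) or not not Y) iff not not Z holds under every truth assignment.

Not valid

Assume the negation and expand:
Initial set: {not ((((not U or (not W implies (not X or (U and U)))) iff (V iff V)) or not not Y) iff not not Z)}.
not ((((not U or (not W implies (not X or (U and U)))) iff (V iff V)) or not not Y) iff not not Z): β-rule — branch into (((not U or (not W implies (not X or (U and U)))) iff (V iff V)) or not not Y), not not not Z  //  not (((not U or (not W implies (not X or (U and U)))) iff (V iff V)) or not not Y), not not Z.
  branch 1 (add (((not U or (not W implies (not X or (U and U)))) iff (V iff V)) or not not Y), not not not Z):
    not not not Z: drop double negation, giving not Z.
    (((not U or (not W implies (not X or (U and U)))) iff (V iff V)) or not not Y): β-rule — branch into ((not U or (not W implies (not X or (U and U)))) iff (V iff V))  //  not not Y.
      branch 1.1 (add ((not U or (not W implies (not X or (U and U)))) iff (V iff V))):
        ((not U or (not W implies (not X or (U and U)))) iff (V iff V)): β-rule — branch into (not U or (not W implies (not X or (U and U)))), (V iff V)  //  not (not U or (not W implies (not X or (U and U)))), not (V iff V).
          branch 1.1.1 (add (not U or (not W implies (not X or (U and U)))), (V iff V)):
            (not U or (not W implies (not X or (U and U)))): β-rule — branch into not U  //  (not W implies (not X or (U and U))).
              branch 1.1.1.1 (add not U):
                (V iff V): β-rule — branch into V, V  //  not V, not V.
                  branch 1.1.1.1.1 (add V, V):
                    ○ open, literals {U=0, V=1, Z=0}.
                  branch 1.1.1.1.2 (add not V, not V):
                    ○ open, literals {U=0, V=0, Z=0}.
              branch 1.1.1.2 (add (not W implies (not X or (U and U)))):
                (V iff V): β-rule — branch into V, V  //  not V, not V.
                  branch 1.1.1.2.1 (add V, V):
                    (not W implies (not X or (U and U))): β-rule — branch into not not W  //  (not X or (U and U)).
                      branch 1.1.1.2.1.1 (add not not W):
                        ○ open, literals {V=1, W=1, Z=0}.
                      branch 1.1.1.2.1.2 (add (not X or (U and U))):
                        (not X or (U and U)): β-rule — branch into not X  //  (U and U).
                          branch 1.1.1.2.1.2.1 (add not X):
                            ○ open, literals {V=1, X=0, Z=0}.
                          branch 1.1.1.2.1.2.2 (add (U and U)):
                            (U and U): α-rule — add U, U.
                            ○ open, literals {U=1, V=1, Z=0}.
                  branch 1.1.1.2.2 (add not V, not V):
                    (not W implies (not X or (U and U))): β-rule — branch into not not W  //  (not X or (U and U)).
                      branch 1.1.1.2.2.1 (add not not W):
                        ○ open, literals {V=0, W=1, Z=0}.
                      branch 1.1.1.2.2.2 (add (not X or (U and U))):
                        (not X or (U and U)): β-rule — branch into not X  //  (U and U).
                          branch 1.1.1.2.2.2.1 (add not X):
                            ○ open, literals {V=0, X=0, Z=0}.
                          branch 1.1.1.2.2.2.2 (add (U and U)):
                            (U and U): α-rule — add U, U.
                            ○ open, literals {U=1, V=0, Z=0}.
          branch 1.1.2 (add not (not U or (not W implies (not X or (U and U)))), not (V iff V)):
            not (not U or (not W implies (not X or (U and U)))): α-rule — add not not U, not (not W implies (not X or (U and U))).
            not (not W implies (not X or (U and U))): α-rule — add not W, not (not X or (U and U)).
            not (not X or (U and U)): α-rule — add not not X, not (U and U).
            not (V iff V): β-rule — branch into V, not V  //  not V, V.
              branch 1.1.2.1 (add V, not V):
                × closes — contains both V and not V.
              branch 1.1.2.2 (add not V, V):
                × closes — contains both V and not V.
      branch 1.2 (add not not Y):
        not not Y: drop double negation, giving Y.
        ○ open, literals {Y=1, Z=0}.
  branch 2 (add not (((not U or (not W implies (not X or (U and U)))) iff (V iff V)) or not not Y), not not Z):
    not (((not U or (not W implies (not X or (U and U)))) iff (V iff V)) or not not Y): α-rule — add not ((not U or (not W implies (not X or (U and U)))) iff (V iff V)), not not not Y.
    not not Z: drop double negation, giving Z.
    not not not Y: drop double negation, giving not Y.
    not ((not U or (not W implies (not X or (U and U)))) iff (V iff V)): β-rule — branch into (not U or (not W implies (not X or (U and U)))), not (V iff V)  //  not (not U or (not W implies (not X or (U and U)))), (V iff V).
      branch 2.1 (add (not U or (not W implies (not X or (U and U)))), not (V iff V)):
        (not U or (not W implies (not X or (U and U)))): β-rule — branch into not U  //  (not W implies (not X or (U and U))).
          branch 2.1.1 (add not U):
            not (V iff V): β-rule — branch into V, not V  //  not V, V.
              branch 2.1.1.1 (add V, not V):
                × closes — contains both V and not V.
              branch 2.1.1.2 (add not V, V):
                × closes — contains both V and not V.
          branch 2.1.2 (add (not W implies (not X or (U and U)))):
            not (V iff V): β-rule — branch into V, not V  //  not V, V.
              branch 2.1.2.1 (add V, not V):
                × closes — contains both V and not V.
              branch 2.1.2.2 (add not V, V):
                × closes — contains both V and not V.
      branch 2.2 (add not (not U or (not W implies (not X or (U and U)))), (V iff V)):
        not (not U or (not W implies (not X or (U and U)))): α-rule — add not not U, not (not W implies (not X or (U and U))).
        not (not W implies (not X or (U and U))): α-rule — add not W, not (not X or (U and U)).
        not (not X or (U and U)): α-rule — add not not X, not (U and U).
        (V iff V): β-rule — branch into V, V  //  not V, not V.
          branch 2.2.1 (add V, V):
            not (U and U): β-rule — branch into not U  //  not U.
              branch 2.2.1.1 (add not U):
                × closes — contains both U and not U.
              branch 2.2.1.2 (add not U):
                × closes — contains both U and not U.
          branch 2.2.2 (add not V, not V):
            not (U and U): β-rule — branch into not U  //  not U.
              branch 2.2.2.1 (add not U):
                × closes — contains both U and not U.
              branch 2.2.2.2 (add not U):
                × closes — contains both U and not U.
10 branches closed, 9 open.
An open branch gives a countermodel: U=0, V=1, Z=0 (unmentioned atoms arbitrary); under it the original formula is false.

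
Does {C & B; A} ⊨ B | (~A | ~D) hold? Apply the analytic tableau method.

Yes

Initial set: {(C & B); A; ~(B | (~A | ~D))}.
(C & B): α-rule — add C, B.
~(B | (~A | ~D)): α-rule — add ~B, ~(~A | ~D).
× closes — contains both B and ~B.
All 1 branch closes.
Every branch closed, so the premises entail the conclusion.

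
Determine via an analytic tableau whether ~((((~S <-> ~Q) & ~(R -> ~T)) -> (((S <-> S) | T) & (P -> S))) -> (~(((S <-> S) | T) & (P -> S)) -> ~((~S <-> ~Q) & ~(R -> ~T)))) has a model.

Initial set: {~((((~S <-> ~Q) & ~(R -> ~T)) -> (((S <-> S) | T) & (P -> S))) -> (~(((S <-> S) | T) & (P -> S)) -> ~((~S <-> ~Q) & ~(R -> ~T))))}.
~((((~S <-> ~Q) & ~(R -> ~T)) -> (((S <-> S) | T) & (P -> S))) -> (~(((S <-> S) | T) & (P -> S)) -> ~((~S <-> ~Q) & ~(R -> ~T)))): α-rule — add (((~S <-> ~Q) & ~(R -> ~T)) -> (((S <-> S) | T) & (P -> S))), ~(~(((S <-> S) | T) & (P -> S)) -> ~((~S <-> ~Q) & ~(R -> ~T))).
~(~(((S <-> S) | T) & (P -> S)) -> ~((~S <-> ~Q) & ~(R -> ~T))): α-rule — add ~(((S <-> S) | T) & (P -> S)), ~~((~S <-> ~Q) & ~(R -> ~T)).
~~((~S <-> ~Q) & ~(R -> ~T)): α-rule — add (~S <-> ~Q), ~(R -> ~T).
~(R -> ~T): α-rule — add R, ~~T.
(((~S <-> ~Q) & ~(R -> ~T)) -> (((S <-> S) | T) & (P -> S))): β-rule — branch into ~((~S <-> ~Q) & ~(R -> ~T))  //  (((S <-> S) | T) & (P -> S)).
  branch 1 (add ~((~S <-> ~Q) & ~(R -> ~T))):
    ~(((S <-> S) | T) & (P -> S)): β-rule — branch into ~((S <-> S) | T)  //  ~(P -> S).
      branch 1.1 (add ~((S <-> S) | T)):
        ~((S <-> S) | T): α-rule — add ~(S <-> S), ~T.
        × closes — contains both T and ~T.
      branch 1.2 (add ~(P -> S)):
        ~(P -> S): α-rule — add P, ~S.
        (~S <-> ~Q): β-rule — branch into ~S, ~Q  //  ~~S, ~~Q.
          branch 1.2.1 (add ~S, ~Q):
            ~((~S <-> ~Q) & ~(R -> ~T)): β-rule — branch into ~(~S <-> ~Q)  //  ~~(R -> ~T).
              branch 1.2.1.1 (add ~(~S <-> ~Q)):
                ~(~S <-> ~Q): β-rule — branch into ~S, ~~Q  //  ~~S, ~Q.
                  branch 1.2.1.1.1 (add ~S, ~~Q):
                    × closes — contains both Q and ~Q.
                  branch 1.2.1.1.2 (add ~~S, ~Q):
                    × closes — contains both S and ~S.
              branch 1.2.1.2 (add ~~(R -> ~T)):
                ~~(R -> ~T): β-rule — branch into ~R  //  ~T.
                  branch 1.2.1.2.1 (add ~R):
                    × closes — contains both R and ~R.
                  branch 1.2.1.2.2 (add ~T):
                    × closes — contains both T and ~T.
          branch 1.2.2 (add ~~S, ~~Q):
            × closes — contains both S and ~S.
  branch 2 (add (((S <-> S) | T) & (P -> S))):
    (((S <-> S) | T) & (P -> S)): α-rule — add ((S <-> S) | T), (P -> S).
    ~(((S <-> S) | T) & (P -> S)): β-rule — branch into ~((S <-> S) | T)  //  ~(P -> S).
      branch 2.1 (add ~((S <-> S) | T)):
        ~((S <-> S) | T): α-rule — add ~(S <-> S), ~T.
        × closes — contains both T and ~T.
      branch 2.2 (add ~(P -> S)):
        ~(P -> S): α-rule — add P, ~S.
        (~S <-> ~Q): β-rule — branch into ~S, ~Q  //  ~~S, ~~Q.
          branch 2.2.1 (add ~S, ~Q):
            ((S <-> S) | T): β-rule — branch into (S <-> S)  //  T.
              branch 2.2.1.1 (add (S <-> S)):
                (P -> S): β-rule — branch into ~P  //  S.
                  branch 2.2.1.1.1 (add ~P):
                    × closes — contains both P and ~P.
                  branch 2.2.1.1.2 (add S):
                    × closes — contains both S and ~S.
              branch 2.2.1.2 (add T):
                (P -> S): β-rule — branch into ~P  //  S.
                  branch 2.2.1.2.1 (add ~P):
                    × closes — contains both P and ~P.
                  branch 2.2.1.2.2 (add S):
                    × closes — contains both S and ~S.
          branch 2.2.2 (add ~~S, ~~Q):
            × closes — contains both S and ~S.
All 12 branches close.
Every branch closed; the formula is unsatisfiable.

Unsatisfiable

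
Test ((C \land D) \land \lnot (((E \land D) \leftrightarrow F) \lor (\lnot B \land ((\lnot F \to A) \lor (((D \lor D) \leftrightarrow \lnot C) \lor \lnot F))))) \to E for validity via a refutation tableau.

Assume the negation and expand:
Initial set: {\lnot (((C \land D) \land \lnot (((E \land D) \leftrightarrow F) \lor (\lnot B \land ((\lnot F \to A) \lor (((D \lor D) \leftrightarrow \lnot C) \lor \lnot F))))) \to E)}.
\lnot (((C \land D) \land \lnot (((E \land D) \leftrightarrow F) \lor (\lnot B \land ((\lnot F \to A) \lor (((D \lor D) \leftrightarrow \lnot C) \lor \lnot F))))) \to E): α-rule — add ((C \land D) \land \lnot (((E \land D) \leftrightarrow F) \lor (\lnot B \land ((\lnot F \to A) \lor (((D \lor D) \leftrightarrow \lnot C) \lor \lnot F))))), \lnot E.
((C \land D) \land \lnot (((E \land D) \leftrightarrow F) \lor (\lnot B \land ((\lnot F \to A) \lor (((D \lor D) \leftrightarrow \lnot C) \lor \lnot F))))): α-rule — add (C \land D), \lnot (((E \land D) \leftrightarrow F) \lor (\lnot B \land ((\lnot F \to A) \lor (((D \lor D) \leftrightarrow \lnot C) \lor \lnot F)))).
(C \land D): α-rule — add C, D.
\lnot (((E \land D) \leftrightarrow F) \lor (\lnot B \land ((\lnot F \to A) \lor (((D \lor D) \leftrightarrow \lnot C) \lor \lnot F)))): α-rule — add \lnot ((E \land D) \leftrightarrow F), \lnot (\lnot B \land ((\lnot F \to A) \lor (((D \lor D) \leftrightarrow \lnot C) \lor \lnot F))).
\lnot ((E \land D) \leftrightarrow F): β-rule — branch into (E \land D), \lnot F  //  \lnot (E \land D), F.
  branch 1 (add (E \land D), \lnot F):
    (E \land D): α-rule — add E, D.
    × closes — contains both E and \lnot E.
  branch 2 (add \lnot (E \land D), F):
    \lnot (\lnot B \land ((\lnot F \to A) \lor (((D \lor D) \leftrightarrow \lnot C) \lor \lnot F))): β-rule — branch into \lnot \lnot B  //  \lnot ((\lnot F \to A) \lor (((D \lor D) \leftrightarrow \lnot C) \lor \lnot F)).
      branch 2.1 (add \lnot \lnot B):
        \lnot (E \land D): β-rule — branch into \lnot E  //  \lnot D.
          branch 2.1.1 (add \lnot E):
            ○ open, literals {B=1, C=1, D=1, E=0, F=1}.
          branch 2.1.2 (add \lnot D):
            × closes — contains both D and \lnot D.
      branch 2.2 (add \lnot ((\lnot F \to A) \lor (((D \lor D) \leftrightarrow \lnot C) \lor \lnot F))):
        \lnot ((\lnot F \to A) \lor (((D \lor D) \leftrightarrow \lnot C) \lor \lnot F)): α-rule — add \lnot (\lnot F \to A), \lnot (((D \lor D) \leftrightarrow \lnot C) \lor \lnot F).
        \lnot (\lnot F \to A): α-rule — add \lnot F, \lnot A.
        × closes — contains both F and \lnot F.
3 branches closed, 1 open.
An open branch gives a countermodel: B=1, C=1, D=1, E=0, F=1 (unmentioned atoms arbitrary); under it the original formula is false.

Not valid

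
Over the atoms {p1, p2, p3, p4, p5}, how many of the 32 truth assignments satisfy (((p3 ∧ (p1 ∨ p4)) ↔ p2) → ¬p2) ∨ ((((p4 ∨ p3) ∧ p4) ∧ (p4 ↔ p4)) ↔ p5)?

29

Initial set: {T ((((p3 ∧ (p1 ∨ p4)) ↔ p2) → ¬p2) ∨ ((((p4 ∨ p3) ∧ p4) ∧ (p4 ↔ p4)) ↔ p5))}.
T ((((p3 ∧ (p1 ∨ p4)) ↔ p2) → ¬p2) ∨ ((((p4 ∨ p3) ∧ p4) ∧ (p4 ↔ p4)) ↔ p5)): β-rule — branch into T (((p3 ∧ (p1 ∨ p4)) ↔ p2) → ¬p2)  //  T ((((p4 ∨ p3) ∧ p4) ∧ (p4 ↔ p4)) ↔ p5).
  branch 1 (add T (((p3 ∧ (p1 ∨ p4)) ↔ p2) → ¬p2)):
    T (((p3 ∧ (p1 ∨ p4)) ↔ p2) → ¬p2): β-rule — branch into F ((p3 ∧ (p1 ∨ p4)) ↔ p2)  //  T ¬p2.
      branch 1.1 (add F ((p3 ∧ (p1 ∨ p4)) ↔ p2)):
        F ((p3 ∧ (p1 ∨ p4)) ↔ p2): β-rule — branch into T (p3 ∧ (p1 ∨ p4)), F p2  //  F (p3 ∧ (p1 ∨ p4)), T p2.
          branch 1.1.1 (add T (p3 ∧ (p1 ∨ p4)), F p2):
            T (p3 ∧ (p1 ∨ p4)): α-rule — add T p3, T (p1 ∨ p4).
            T (p1 ∨ p4): β-rule — branch into T p1  //  T p4.
              branch 1.1.1.1 (add T p1):
                ○ open, literals {p1=T, p2=F, p3=T}.
              branch 1.1.1.2 (add T p4):
                ○ open, literals {p2=F, p3=T, p4=T}.
          branch 1.1.2 (add F (p3 ∧ (p1 ∨ p4)), T p2):
            F (p3 ∧ (p1 ∨ p4)): β-rule — branch into F p3  //  F (p1 ∨ p4).
              branch 1.1.2.1 (add F p3):
                ○ open, literals {p2=T, p3=F}.
              branch 1.1.2.2 (add F (p1 ∨ p4)):
                F (p1 ∨ p4): α-rule — add F p1, F p4.
                ○ open, literals {p1=F, p2=T, p4=F}.
      branch 1.2 (add T ¬p2):
        ○ open, literals {p2=F}.
  branch 2 (add T ((((p4 ∨ p3) ∧ p4) ∧ (p4 ↔ p4)) ↔ p5)):
    T ((((p4 ∨ p3) ∧ p4) ∧ (p4 ↔ p4)) ↔ p5): β-rule — branch into T (((p4 ∨ p3) ∧ p4) ∧ (p4 ↔ p4)), T p5  //  F (((p4 ∨ p3) ∧ p4) ∧ (p4 ↔ p4)), F p5.
      branch 2.1 (add T (((p4 ∨ p3) ∧ p4) ∧ (p4 ↔ p4)), T p5):
        T (((p4 ∨ p3) ∧ p4) ∧ (p4 ↔ p4)): α-rule — add T ((p4 ∨ p3) ∧ p4), T (p4 ↔ p4).
        T ((p4 ∨ p3) ∧ p4): α-rule — add T (p4 ∨ p3), T p4.
        T (p4 ↔ p4): β-rule — branch into T p4, T p4  //  F p4, F p4.
          branch 2.1.1 (add T p4, T p4):
            T (p4 ∨ p3): β-rule — branch into T p4  //  T p3.
              branch 2.1.1.1 (add T p4):
                ○ open, literals {p4=T, p5=T}.
              branch 2.1.1.2 (add T p3):
                ○ open, literals {p3=T, p4=T, p5=T}.
          branch 2.1.2 (add F p4, F p4):
            × closes — contains both p4 and ¬p4.
      branch 2.2 (add F (((p4 ∨ p3) ∧ p4) ∧ (p4 ↔ p4)), F p5):
        F (((p4 ∨ p3) ∧ p4) ∧ (p4 ↔ p4)): β-rule — branch into F ((p4 ∨ p3) ∧ p4)  //  F (p4 ↔ p4).
          branch 2.2.1 (add F ((p4 ∨ p3) ∧ p4)):
            F ((p4 ∨ p3) ∧ p4): β-rule — branch into F (p4 ∨ p3)  //  F p4.
              branch 2.2.1.1 (add F (p4 ∨ p3)):
                F (p4 ∨ p3): α-rule — add F p4, F p3.
                ○ open, literals {p3=F, p4=F, p5=F}.
              branch 2.2.1.2 (add F p4):
                ○ open, literals {p4=F, p5=F}.
          branch 2.2.2 (add F (p4 ↔ p4)):
            F (p4 ↔ p4): β-rule — branch into T p4, F p4  //  F p4, T p4.
              branch 2.2.2.1 (add T p4, F p4):
                × closes — contains both p4 and ¬p4.
              branch 2.2.2.2 (add F p4, T p4):
                × closes — contains both p4 and ¬p4.
3 branches closed, 9 open.
Each open branch fixes some atoms; the unmentioned ones are free. Counting distinct full assignments: branch {p1=T, p2=F, p3=T} (p4, p5) contributes 4 new; branch {p2=F, p3=T, p4=T} (p1, p5) contributes 2 new; branch {p2=T, p3=F} (p1, p4, p5) contributes 8 new; branch {p1=F, p2=T, p4=F} (p3, p5) contributes 2 new; branch {p2=F} (p1, p3, p4, p5) contributes 10 new; branch {p4=T, p5=T} (p1, p2, p3) contributes 2 new; branch {p3=T, p4=T, p5=T} (p1, p2) contributes 0 new; branch {p3=F, p4=F, p5=F} (p1, p2) contributes 0 new; branch {p4=F, p5=F} (p1, p2, p3) contributes 1 new. Total: 29.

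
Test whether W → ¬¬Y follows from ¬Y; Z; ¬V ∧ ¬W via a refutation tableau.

Initial set: {¬Y; Z; (¬V ∧ ¬W); ¬(W → ¬¬Y)}.
(¬V ∧ ¬W): α-rule — add ¬V, ¬W.
¬(W → ¬¬Y): α-rule — add W, ¬¬¬Y.
× closes — contains both W and ¬W.
All 1 branch closes.
Every branch closed, so the premises entail the conclusion.

Yes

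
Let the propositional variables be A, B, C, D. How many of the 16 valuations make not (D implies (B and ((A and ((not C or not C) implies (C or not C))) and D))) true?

Initial set: {not (D implies (B and ((A and ((not C or not C) implies (C or not C))) and D)))}.
not (D implies (B and ((A and ((not C or not C) implies (C or not C))) and D))): α-rule — add D, not (B and ((A and ((not C or not C) implies (C or not C))) and D)).
not (B and ((A and ((not C or not C) implies (C or not C))) and D)): β-rule — branch into not B  //  not ((A and ((not C or not C) implies (C or not C))) and D).
  branch 1 (add not B):
    ○ open, literals {B=0, D=1}.
  branch 2 (add not ((A and ((not C or not C) implies (C or not C))) and D)):
    not ((A and ((not C or not C) implies (C or not C))) and D): β-rule — branch into not (A and ((not C or not C) implies (C or not C)))  //  not D.
      branch 2.1 (add not (A and ((not C or not C) implies (C or not C)))):
        not (A and ((not C or not C) implies (C or not C))): β-rule — branch into not A  //  not ((not C or not C) implies (C or not C)).
          branch 2.1.1 (add not A):
            ○ open, literals {A=0, D=1}.
          branch 2.1.2 (add not ((not C or not C) implies (C or not C))):
            not ((not C or not C) implies (C or not C)): α-rule — add (not C or not C), not (C or not C).
            not (C or not C): α-rule — add not C, not not C.
            × closes — contains both C and not C.
      branch 2.2 (add not D):
        × closes — contains both D and not D.
2 branches closed, 2 open.
Each open branch fixes some atoms; the unmentioned ones are free. Counting distinct full assignments: branch {B=0, D=1} (A, C) contributes 4 new; branch {A=0, D=1} (B, C) contributes 2 new. Total: 6.

6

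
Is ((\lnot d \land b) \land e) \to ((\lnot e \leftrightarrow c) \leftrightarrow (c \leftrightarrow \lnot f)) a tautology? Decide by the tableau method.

Not valid

Assume the negation and expand:
Initial set: {F (((\lnot d \land b) \land e) \to ((\lnot e \leftrightarrow c) \leftrightarrow (c \leftrightarrow \lnot f)))}.
F (((\lnot d \land b) \land e) \to ((\lnot e \leftrightarrow c) \leftrightarrow (c \leftrightarrow \lnot f))): α-rule — add T ((\lnot d \land b) \land e), F ((\lnot e \leftrightarrow c) \leftrightarrow (c \leftrightarrow \lnot f)).
T ((\lnot d \land b) \land e): α-rule — add T (\lnot d \land b), T e.
T (\lnot d \land b): α-rule — add T \lnot d, T b.
F ((\lnot e \leftrightarrow c) \leftrightarrow (c \leftrightarrow \lnot f)): β-rule — branch into T (\lnot e \leftrightarrow c), F (c \leftrightarrow \lnot f)  //  F (\lnot e \leftrightarrow c), T (c \leftrightarrow \lnot f).
  branch 1 (add T (\lnot e \leftrightarrow c), F (c \leftrightarrow \lnot f)):
    T (\lnot e \leftrightarrow c): β-rule — branch into T \lnot e, T c  //  F \lnot e, F c.
      branch 1.1 (add T \lnot e, T c):
        × closes — contains both e and \lnot e.
      branch 1.2 (add F \lnot e, F c):
        F (c \leftrightarrow \lnot f): β-rule — branch into T c, F \lnot f  //  F c, T \lnot f.
          branch 1.2.1 (add T c, F \lnot f):
            × closes — contains both c and \lnot c.
          branch 1.2.2 (add F c, T \lnot f):
            ○ open, literals {b=T, c=F, d=F, e=T, f=F}.
  branch 2 (add F (\lnot e \leftrightarrow c), T (c \leftrightarrow \lnot f)):
    F (\lnot e \leftrightarrow c): β-rule — branch into T \lnot e, F c  //  F \lnot e, T c.
      branch 2.1 (add T \lnot e, F c):
        × closes — contains both e and \lnot e.
      branch 2.2 (add F \lnot e, T c):
        T (c \leftrightarrow \lnot f): β-rule — branch into T c, T \lnot f  //  F c, F \lnot f.
          branch 2.2.1 (add T c, T \lnot f):
            ○ open, literals {b=T, c=T, d=F, e=T, f=F}.
          branch 2.2.2 (add F c, F \lnot f):
            × closes — contains both c and \lnot c.
4 branches closed, 2 open.
An open branch gives a countermodel: b=T, c=F, d=F, e=T, f=F (unmentioned atoms arbitrary); under it the original formula is false.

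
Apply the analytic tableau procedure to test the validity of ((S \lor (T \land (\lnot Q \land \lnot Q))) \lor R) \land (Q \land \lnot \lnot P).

Not valid

Assume the negation and expand:
Initial set: {\lnot (((S \lor (T \land (\lnot Q \land \lnot Q))) \lor R) \land (Q \land \lnot \lnot P))}.
\lnot (((S \lor (T \land (\lnot Q \land \lnot Q))) \lor R) \land (Q \land \lnot \lnot P)): β-rule — branch into \lnot ((S \lor (T \land (\lnot Q \land \lnot Q))) \lor R)  //  \lnot (Q \land \lnot \lnot P).
  branch 1 (add \lnot ((S \lor (T \land (\lnot Q \land \lnot Q))) \lor R)):
    \lnot ((S \lor (T \land (\lnot Q \land \lnot Q))) \lor R): α-rule — add \lnot (S \lor (T \land (\lnot Q \land \lnot Q))), \lnot R.
    \lnot (S \lor (T \land (\lnot Q \land \lnot Q))): α-rule — add \lnot S, \lnot (T \land (\lnot Q \land \lnot Q)).
    \lnot (T \land (\lnot Q \land \lnot Q)): β-rule — branch into \lnot T  //  \lnot (\lnot Q \land \lnot Q).
      branch 1.1 (add \lnot T):
        ○ open, literals {R=F, S=F, T=F}.
      branch 1.2 (add \lnot (\lnot Q \land \lnot Q)):
        \lnot (\lnot Q \land \lnot Q): β-rule — branch into \lnot \lnot Q  //  \lnot \lnot Q.
          branch 1.2.1 (add \lnot \lnot Q):
            ○ open, literals {Q=T, R=F, S=F}.
          branch 1.2.2 (add \lnot \lnot Q):
            ○ open, literals {Q=T, R=F, S=F}.
  branch 2 (add \lnot (Q \land \lnot \lnot P)):
    \lnot (Q \land \lnot \lnot P): β-rule — branch into \lnot Q  //  \lnot \lnot \lnot P.
      branch 2.1 (add \lnot Q):
        ○ open, literals {Q=F}.
      branch 2.2 (add \lnot \lnot \lnot P):
        \lnot \lnot \lnot P: drop double negation, giving \lnot P.
        ○ open, literals {P=F}.
0 branches closed, 5 open.
An open branch gives a countermodel: R=F, S=F, T=F (unmentioned atoms arbitrary); under it the original formula is false.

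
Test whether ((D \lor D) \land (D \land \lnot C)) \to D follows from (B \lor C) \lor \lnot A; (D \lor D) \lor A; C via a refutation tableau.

Yes

Initial set: {T ((B \lor C) \lor \lnot A); T ((D \lor D) \lor A); T C; F (((D \lor D) \land (D \land \lnot C)) \to D)}.
F (((D \lor D) \land (D \land \lnot C)) \to D): α-rule — add T ((D \lor D) \land (D \land \lnot C)), F D.
T ((D \lor D) \land (D \land \lnot C)): α-rule — add T (D \lor D), T (D \land \lnot C).
T (D \land \lnot C): α-rule — add T D, T \lnot C.
× closes — contains both D and \lnot D.
All 1 branch closes.
Every branch closed, so the premises entail the conclusion.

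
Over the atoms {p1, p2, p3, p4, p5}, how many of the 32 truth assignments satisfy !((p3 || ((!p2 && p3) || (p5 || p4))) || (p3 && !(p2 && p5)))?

4

Initial set: {!((p3 || ((!p2 && p3) || (p5 || p4))) || (p3 && !(p2 && p5)))}.
!((p3 || ((!p2 && p3) || (p5 || p4))) || (p3 && !(p2 && p5))): α-rule — add !(p3 || ((!p2 && p3) || (p5 || p4))), !(p3 && !(p2 && p5)).
!(p3 || ((!p2 && p3) || (p5 || p4))): α-rule — add !p3, !((!p2 && p3) || (p5 || p4)).
!((!p2 && p3) || (p5 || p4)): α-rule — add !(!p2 && p3), !(p5 || p4).
!(p5 || p4): α-rule — add !p5, !p4.
!(p3 && !(p2 && p5)): β-rule — branch into !p3  //  !!(p2 && p5).
  branch 1 (add !p3):
    !(!p2 && p3): β-rule — branch into !!p2  //  !p3.
      branch 1.1 (add !!p2):
        ○ open, literals {p2=1, p3=0, p4=0, p5=0}.
      branch 1.2 (add !p3):
        ○ open, literals {p3=0, p4=0, p5=0}.
  branch 2 (add !!(p2 && p5)):
    !!(p2 && p5): α-rule — add p2, p5.
    × closes — contains both p5 and !p5.
1 branch closed, 2 open.
Each open branch fixes some atoms; the unmentioned ones are free. Counting distinct full assignments: branch {p2=1, p3=0, p4=0, p5=0} (p1) contributes 2 new; branch {p3=0, p4=0, p5=0} (p1, p2) contributes 2 new. Total: 4.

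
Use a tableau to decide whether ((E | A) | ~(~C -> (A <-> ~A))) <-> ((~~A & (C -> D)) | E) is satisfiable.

Initial set: {T (((E | A) | ~(~C -> (A <-> ~A))) <-> ((~~A & (C -> D)) | E))}.
T (((E | A) | ~(~C -> (A <-> ~A))) <-> ((~~A & (C -> D)) | E)): β-rule — branch into T ((E | A) | ~(~C -> (A <-> ~A))), T ((~~A & (C -> D)) | E)  //  F ((E | A) | ~(~C -> (A <-> ~A))), F ((~~A & (C -> D)) | E).
  branch 1 (add T ((E | A) | ~(~C -> (A <-> ~A))), T ((~~A & (C -> D)) | E)):
    T ((E | A) | ~(~C -> (A <-> ~A))): β-rule — branch into T (E | A)  //  T ~(~C -> (A <-> ~A)).
      branch 1.1 (add T (E | A)):
        T ((~~A & (C -> D)) | E): β-rule — branch into T (~~A & (C -> D))  //  T E.
          branch 1.1.1 (add T (~~A & (C -> D))):
            T (~~A & (C -> D)): α-rule — add T ~~A, T (C -> D).
            T ~~A: drop double negation, giving T A.
            T (E | A): β-rule — branch into T E  //  T A.
              branch 1.1.1.1 (add T E):
                T (C -> D): β-rule — branch into F C  //  T D.
                  branch 1.1.1.1.1 (add F C):
                    ○ open, literals {A=1, C=0, E=1}.
                  branch 1.1.1.1.2 (add T D):
                    ○ open, literals {A=1, D=1, E=1}.
              branch 1.1.1.2 (add T A):
                T (C -> D): β-rule — branch into F C  //  T D.
                  branch 1.1.1.2.1 (add F C):
                    ○ open, literals {A=1, C=0}.
                  branch 1.1.1.2.2 (add T D):
                    ○ open, literals {A=1, D=1}.
          branch 1.1.2 (add T E):
            T (E | A): β-rule — branch into T E  //  T A.
              branch 1.1.2.1 (add T E):
                ○ open, literals {E=1}.
              branch 1.1.2.2 (add T A):
                ○ open, literals {A=1, E=1}.
      branch 1.2 (add T ~(~C -> (A <-> ~A))):
        T ~(~C -> (A <-> ~A)): α-rule — add T ~C, F (A <-> ~A).
        T ((~~A & (C -> D)) | E): β-rule — branch into T (~~A & (C -> D))  //  T E.
          branch 1.2.1 (add T (~~A & (C -> D))):
            T (~~A & (C -> D)): α-rule — add T ~~A, T (C -> D).
            T ~~A: drop double negation, giving T A.
            F (A <-> ~A): β-rule — branch into T A, F ~A  //  F A, T ~A.
              branch 1.2.1.1 (add T A, F ~A):
                T (C -> D): β-rule — branch into F C  //  T D.
                  branch 1.2.1.1.1 (add F C):
                    ○ open, literals {A=1, C=0}.
                  branch 1.2.1.1.2 (add T D):
                    ○ open, literals {A=1, C=0, D=1}.
              branch 1.2.1.2 (add F A, T ~A):
                × closes — contains both A and ~A.
          branch 1.2.2 (add T E):
            F (A <-> ~A): β-rule — branch into T A, F ~A  //  F A, T ~A.
              branch 1.2.2.1 (add T A, F ~A):
                ○ open, literals {A=1, C=0, E=1}.
              branch 1.2.2.2 (add F A, T ~A):
                ○ open, literals {A=0, C=0, E=1}.
  branch 2 (add F ((E | A) | ~(~C -> (A <-> ~A))), F ((~~A & (C -> D)) | E)):
    F ((E | A) | ~(~C -> (A <-> ~A))): α-rule — add F (E | A), F ~(~C -> (A <-> ~A)).
    F ((~~A & (C -> D)) | E): α-rule — add F (~~A & (C -> D)), F E.
    F (E | A): α-rule — add F E, F A.
    F ~(~C -> (A <-> ~A)): β-rule — branch into F ~C  //  T (A <-> ~A).
      branch 2.1 (add F ~C):
        F (~~A & (C -> D)): β-rule — branch into F ~~A  //  F (C -> D).
          branch 2.1.1 (add F ~~A):
            F ~~A: drop double negation, giving F A.
            ○ open, literals {A=0, C=1, E=0}.
          branch 2.1.2 (add F (C -> D)):
            F (C -> D): α-rule — add T C, F D.
            ○ open, literals {A=0, C=1, D=0, E=0}.
      branch 2.2 (add T (A <-> ~A)):
        F (~~A & (C -> D)): β-rule — branch into F ~~A  //  F (C -> D).
          branch 2.2.1 (add F ~~A):
            F ~~A: drop double negation, giving F A.
            T (A <-> ~A): β-rule — branch into T A, T ~A  //  F A, F ~A.
              branch 2.2.1.1 (add T A, T ~A):
                × closes — contains both A and ~A.
              branch 2.2.1.2 (add F A, F ~A):
                × closes — contains both A and ~A.
          branch 2.2.2 (add F (C -> D)):
            F (C -> D): α-rule — add T C, F D.
            T (A <-> ~A): β-rule — branch into T A, T ~A  //  F A, F ~A.
              branch 2.2.2.1 (add T A, T ~A):
                × closes — contains both A and ~A.
              branch 2.2.2.2 (add F A, F ~A):
                × closes — contains both A and ~A.
5 branches closed, 12 open.
An open branch gives a satisfying assignment: A=1, C=0, E=1.

Satisfiable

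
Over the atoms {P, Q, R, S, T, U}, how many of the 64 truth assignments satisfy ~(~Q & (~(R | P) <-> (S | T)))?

Initial set: {~(~Q & (~(R | P) <-> (S | T)))}.
~(~Q & (~(R | P) <-> (S | T))): β-rule — branch into ~~Q  //  ~(~(R | P) <-> (S | T)).
  branch 1 (add ~~Q):
    ○ open, literals {Q=true}.
  branch 2 (add ~(~(R | P) <-> (S | T))):
    ~(~(R | P) <-> (S | T)): β-rule — branch into ~(R | P), ~(S | T)  //  ~~(R | P), (S | T).
      branch 2.1 (add ~(R | P), ~(S | T)):
        ~(R | P): α-rule — add ~R, ~P.
        ~(S | T): α-rule — add ~S, ~T.
        ○ open, literals {P=false, R=false, S=false, T=false}.
      branch 2.2 (add ~~(R | P), (S | T)):
        ~~(R | P): β-rule — branch into R  //  P.
          branch 2.2.1 (add R):
            (S | T): β-rule — branch into S  //  T.
              branch 2.2.1.1 (add S):
                ○ open, literals {R=true, S=true}.
              branch 2.2.1.2 (add T):
                ○ open, literals {R=true, T=true}.
          branch 2.2.2 (add P):
            (S | T): β-rule — branch into S  //  T.
              branch 2.2.2.1 (add S):
                ○ open, literals {P=true, S=true}.
              branch 2.2.2.2 (add T):
                ○ open, literals {P=true, T=true}.
0 branches closed, 6 open.
Each open branch fixes some atoms; the unmentioned ones are free. Counting distinct full assignments: branch {Q=true} (P, R, S, T, U) contributes 32 new; branch {P=false, R=false, S=false, T=false} (Q, U) contributes 2 new; branch {R=true, S=true} (P, Q, T, U) contributes 8 new; branch {R=true, T=true} (P, Q, S, U) contributes 4 new; branch {P=true, S=true} (Q, R, T, U) contributes 4 new; branch {P=true, T=true} (Q, R, S, U) contributes 2 new. Total: 52.

52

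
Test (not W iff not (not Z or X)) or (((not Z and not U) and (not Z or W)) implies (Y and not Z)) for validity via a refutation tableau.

Not valid

Assume the negation and expand:
Initial set: {not ((not W iff not (not Z or X)) or (((not Z and not U) and (not Z or W)) implies (Y and not Z)))}.
not ((not W iff not (not Z or X)) or (((not Z and not U) and (not Z or W)) implies (Y and not Z))): α-rule — add not (not W iff not (not Z or X)), not (((not Z and not U) and (not Z or W)) implies (Y and not Z)).
not (((not Z and not U) and (not Z or W)) implies (Y and not Z)): α-rule — add ((not Z and not U) and (not Z or W)), not (Y and not Z).
((not Z and not U) and (not Z or W)): α-rule — add (not Z and not U), (not Z or W).
(not Z and not U): α-rule — add not Z, not U.
not (not W iff not (not Z or X)): β-rule — branch into not W, not not (not Z or X)  //  not not W, not (not Z or X).
  branch 1 (add not W, not not (not Z or X)):
    not (Y and not Z): β-rule — branch into not Y  //  not not Z.
      branch 1.1 (add not Y):
        (not Z or W): β-rule — branch into not Z  //  W.
          branch 1.1.1 (add not Z):
            not not (not Z or X): β-rule — branch into not Z  //  X.
              branch 1.1.1.1 (add not Z):
                ○ open, literals {U=F, W=F, Y=F, Z=F}.
              branch 1.1.1.2 (add X):
                ○ open, literals {U=F, W=F, X=T, Y=F, Z=F}.
          branch 1.1.2 (add W):
            × closes — contains both W and not W.
      branch 1.2 (add not not Z):
        × closes — contains both Z and not Z.
  branch 2 (add not not W, not (not Z or X)):
    not (not Z or X): α-rule — add not not Z, not X.
    × closes — contains both Z and not Z.
3 branches closed, 2 open.
An open branch gives a countermodel: U=F, W=F, Y=F, Z=F (unmentioned atoms arbitrary); under it the original formula is false.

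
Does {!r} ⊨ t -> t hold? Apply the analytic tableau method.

Initial set: {!r; !(t -> t)}.
!(t -> t): α-rule — add t, !t.
× closes — contains both t and !t.
All 1 branch closes.
Every branch closed, so the premises entail the conclusion.

Yes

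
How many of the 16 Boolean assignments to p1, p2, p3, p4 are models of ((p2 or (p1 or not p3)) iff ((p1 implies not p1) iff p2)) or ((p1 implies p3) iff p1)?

12

Initial set: {T (((p2 or (p1 or not p3)) iff ((p1 implies not p1) iff p2)) or ((p1 implies p3) iff p1))}.
T (((p2 or (p1 or not p3)) iff ((p1 implies not p1) iff p2)) or ((p1 implies p3) iff p1)): β-rule — branch into T ((p2 or (p1 or not p3)) iff ((p1 implies not p1) iff p2))  //  T ((p1 implies p3) iff p1).
  branch 1 (add T ((p2 or (p1 or not p3)) iff ((p1 implies not p1) iff p2))):
    T ((p2 or (p1 or not p3)) iff ((p1 implies not p1) iff p2)): β-rule — branch into T (p2 or (p1 or not p3)), T ((p1 implies not p1) iff p2)  //  F (p2 or (p1 or not p3)), F ((p1 implies not p1) iff p2).
      branch 1.1 (add T (p2 or (p1 or not p3)), T ((p1 implies not p1) iff p2)):
        T (p2 or (p1 or not p3)): β-rule — branch into T p2  //  T (p1 or not p3).
          branch 1.1.1 (add T p2):
            T ((p1 implies not p1) iff p2): β-rule — branch into T (p1 implies not p1), T p2  //  F (p1 implies not p1), F p2.
              branch 1.1.1.1 (add T (p1 implies not p1), T p2):
                T (p1 implies not p1): β-rule — branch into F p1  //  T not p1.
                  branch 1.1.1.1.1 (add F p1):
                    ○ open, literals {p1=false, p2=true}.
                  branch 1.1.1.1.2 (add T not p1):
                    ○ open, literals {p1=false, p2=true}.
              branch 1.1.1.2 (add F (p1 implies not p1), F p2):
                × closes — contains both p2 and not p2.
          branch 1.1.2 (add T (p1 or not p3)):
            T ((p1 implies not p1) iff p2): β-rule — branch into T (p1 implies not p1), T p2  //  F (p1 implies not p1), F p2.
              branch 1.1.2.1 (add T (p1 implies not p1), T p2):
                T (p1 or not p3): β-rule — branch into T p1  //  T not p3.
                  branch 1.1.2.1.1 (add T p1):
                    T (p1 implies not p1): β-rule — branch into F p1  //  T not p1.
                      branch 1.1.2.1.1.1 (add F p1):
                        × closes — contains both p1 and not p1.
                      branch 1.1.2.1.1.2 (add T not p1):
                        × closes — contains both p1 and not p1.
                  branch 1.1.2.1.2 (add T not p3):
                    T (p1 implies not p1): β-rule — branch into F p1  //  T not p1.
                      branch 1.1.2.1.2.1 (add F p1):
                        ○ open, literals {p1=false, p2=true, p3=false}.
                      branch 1.1.2.1.2.2 (add T not p1):
                        ○ open, literals {p1=false, p2=true, p3=false}.
              branch 1.1.2.2 (add F (p1 implies not p1), F p2):
                F (p1 implies not p1): α-rule — add T p1, F not p1.
                T (p1 or not p3): β-rule — branch into T p1  //  T not p3.
                  branch 1.1.2.2.1 (add T p1):
                    ○ open, literals {p1=true, p2=false}.
                  branch 1.1.2.2.2 (add T not p3):
                    ○ open, literals {p1=true, p2=false, p3=false}.
      branch 1.2 (add F (p2 or (p1 or not p3)), F ((p1 implies not p1) iff p2)):
        F (p2 or (p1 or not p3)): α-rule — add F p2, F (p1 or not p3).
        F (p1 or not p3): α-rule — add F p1, F not p3.
        F ((p1 implies not p1) iff p2): β-rule — branch into T (p1 implies not p1), F p2  //  F (p1 implies not p1), T p2.
          branch 1.2.1 (add T (p1 implies not p1), F p2):
            T (p1 implies not p1): β-rule — branch into F p1  //  T not p1.
              branch 1.2.1.1 (add F p1):
                ○ open, literals {p1=false, p2=false, p3=true}.
              branch 1.2.1.2 (add T not p1):
                ○ open, literals {p1=false, p2=false, p3=true}.
          branch 1.2.2 (add F (p1 implies not p1), T p2):
            × closes — contains both p2 and not p2.
  branch 2 (add T ((p1 implies p3) iff p1)):
    T ((p1 implies p3) iff p1): β-rule — branch into T (p1 implies p3), T p1  //  F (p1 implies p3), F p1.
      branch 2.1 (add T (p1 implies p3), T p1):
        T (p1 implies p3): β-rule — branch into F p1  //  T p3.
          branch 2.1.1 (add F p1):
            × closes — contains both p1 and not p1.
          branch 2.1.2 (add T p3):
            ○ open, literals {p1=true, p3=true}.
      branch 2.2 (add F (p1 implies p3), F p1):
        F (p1 implies p3): α-rule — add T p1, F p3.
        × closes — contains both p1 and not p1.
6 branches closed, 9 open.
Each open branch fixes some atoms; the unmentioned ones are free. Counting distinct full assignments: branch {p1=false, p2=true} (p3, p4) contributes 4 new; branch {p1=false, p2=true} (p3, p4) contributes 0 new; branch {p1=false, p2=true, p3=false} (p4) contributes 0 new; branch {p1=false, p2=true, p3=false} (p4) contributes 0 new; branch {p1=true, p2=false} (p3, p4) contributes 4 new; branch {p1=true, p2=false, p3=false} (p4) contributes 0 new; branch {p1=false, p2=false, p3=true} (p4) contributes 2 new; branch {p1=false, p2=false, p3=true} (p4) contributes 0 new; branch {p1=true, p3=true} (p2, p4) contributes 2 new. Total: 12.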